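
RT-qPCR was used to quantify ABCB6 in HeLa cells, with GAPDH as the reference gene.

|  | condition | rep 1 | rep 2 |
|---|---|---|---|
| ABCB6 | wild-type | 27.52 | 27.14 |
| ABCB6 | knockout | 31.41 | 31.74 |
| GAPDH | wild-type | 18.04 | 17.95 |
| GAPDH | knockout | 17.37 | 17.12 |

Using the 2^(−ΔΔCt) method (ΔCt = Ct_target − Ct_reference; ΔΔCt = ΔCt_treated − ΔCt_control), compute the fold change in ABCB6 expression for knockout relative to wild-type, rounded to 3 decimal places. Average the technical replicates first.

0.031

Mean Ct: ABCB6 wild-type 27.330; ABCB6 knockout 31.575; GAPDH wild-type 17.995; GAPDH knockout 17.245
ΔCt(wild-type) = 27.330 − 17.995 = 9.335
ΔCt(knockout) = 31.575 − 17.245 = 14.330
ΔΔCt = 14.330 − 9.335 = 4.995
Fold change = 2^(−4.995) = 0.0314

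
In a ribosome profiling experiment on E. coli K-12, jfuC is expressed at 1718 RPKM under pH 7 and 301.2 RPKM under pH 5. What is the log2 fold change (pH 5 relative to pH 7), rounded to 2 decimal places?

-2.51

Fold change = 301.2 / 1718 = 0.1753
log2(0.1753) = -2.512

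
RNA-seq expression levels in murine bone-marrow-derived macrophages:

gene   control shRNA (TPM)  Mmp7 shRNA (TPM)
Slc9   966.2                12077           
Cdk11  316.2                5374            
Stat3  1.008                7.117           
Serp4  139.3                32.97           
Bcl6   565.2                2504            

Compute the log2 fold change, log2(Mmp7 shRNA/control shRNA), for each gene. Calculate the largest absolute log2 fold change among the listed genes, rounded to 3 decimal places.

4.087

log2(12077/966.2) = 3.644  (Slc9)
log2(5374/316.2) = 4.087  (Cdk11)
log2(7.117/1.008) = 2.820  (Stat3)
log2(32.97/139.3) = -2.079  (Serp4)
log2(2504/565.2) = 2.147  (Bcl6)
The largest magnitude belongs to Cdk11.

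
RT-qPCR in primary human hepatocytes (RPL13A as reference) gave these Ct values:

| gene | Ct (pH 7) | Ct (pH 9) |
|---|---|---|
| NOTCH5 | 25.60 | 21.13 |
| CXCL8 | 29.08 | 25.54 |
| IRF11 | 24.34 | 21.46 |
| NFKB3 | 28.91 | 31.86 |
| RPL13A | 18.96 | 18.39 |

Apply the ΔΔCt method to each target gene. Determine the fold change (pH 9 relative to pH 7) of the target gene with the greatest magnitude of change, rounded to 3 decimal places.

14.929

NOTCH5: ΔΔCt = (21.13−18.39) − (25.60−18.96) = 2.74 − 6.64 = -3.90; fold change = 2^3.90 = 14.929
CXCL8: ΔΔCt = (25.54−18.39) − (29.08−18.96) = 7.15 − 10.12 = -2.97; fold change = 2^2.97 = 7.835
IRF11: ΔΔCt = (21.46−18.39) − (24.34−18.96) = 3.07 − 5.38 = -2.31; fold change = 2^2.31 = 4.959
NFKB3: ΔΔCt = (31.86−18.39) − (28.91−18.96) = 13.47 − 9.95 = 3.52; fold change = 2^-3.52 = 0.087
NOTCH5 has the largest |ΔΔCt| = 3.90.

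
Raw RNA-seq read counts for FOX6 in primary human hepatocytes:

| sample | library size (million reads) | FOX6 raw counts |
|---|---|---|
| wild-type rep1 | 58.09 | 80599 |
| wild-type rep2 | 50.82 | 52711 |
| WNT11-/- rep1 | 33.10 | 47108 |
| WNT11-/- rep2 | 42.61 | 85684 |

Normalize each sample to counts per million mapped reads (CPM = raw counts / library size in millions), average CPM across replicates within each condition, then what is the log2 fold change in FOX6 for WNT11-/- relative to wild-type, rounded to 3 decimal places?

0.502

CPM(wild-type rep1) = 80599 / 58.09 = 1387.4849
CPM(wild-type rep2) = 52711 / 50.82 = 1037.2098
CPM(WNT11-/- rep1) = 47108 / 33.10 = 1423.2024
CPM(WNT11-/- rep2) = 85684 / 42.61 = 2010.8895
mean CPM(wild-type) = 1212.3473; mean CPM(WNT11-/-) = 1717.0459
Fold change = 1717.0459 / 1212.3473 = 1.41630
log2(1.41630) = 0.5021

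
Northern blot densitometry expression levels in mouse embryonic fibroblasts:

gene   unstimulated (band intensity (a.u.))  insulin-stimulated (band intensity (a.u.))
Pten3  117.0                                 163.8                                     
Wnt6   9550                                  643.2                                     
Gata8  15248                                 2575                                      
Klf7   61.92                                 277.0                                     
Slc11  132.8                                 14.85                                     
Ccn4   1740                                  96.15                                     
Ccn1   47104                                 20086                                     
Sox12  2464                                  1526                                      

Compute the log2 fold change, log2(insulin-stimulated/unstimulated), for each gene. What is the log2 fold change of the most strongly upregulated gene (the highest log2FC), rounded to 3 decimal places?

log2(163.8/117.0) = 0.485  (Pten3)
log2(643.2/9550) = -3.892  (Wnt6)
log2(2575/15248) = -2.566  (Gata8)
log2(277.0/61.92) = 2.161  (Klf7)
log2(14.85/132.8) = -3.161  (Slc11)
log2(96.15/1740) = -4.178  (Ccn4)
log2(20086/47104) = -1.230  (Ccn1)
log2(1526/2464) = -0.691  (Sox12)
Klf7 is most strongly upregulated.

2.161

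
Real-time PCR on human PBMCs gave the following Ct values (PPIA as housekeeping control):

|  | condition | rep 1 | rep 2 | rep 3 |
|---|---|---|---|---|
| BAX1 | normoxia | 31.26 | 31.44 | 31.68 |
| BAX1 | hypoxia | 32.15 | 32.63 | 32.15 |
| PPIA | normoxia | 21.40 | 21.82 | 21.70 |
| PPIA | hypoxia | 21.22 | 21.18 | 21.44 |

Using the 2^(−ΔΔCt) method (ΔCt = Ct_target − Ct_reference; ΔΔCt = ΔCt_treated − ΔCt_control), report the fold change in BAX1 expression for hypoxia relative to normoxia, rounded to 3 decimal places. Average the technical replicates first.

Mean Ct: BAX1 normoxia 31.460; BAX1 hypoxia 32.310; PPIA normoxia 21.640; PPIA hypoxia 21.280
ΔCt(normoxia) = 31.460 − 21.640 = 9.820
ΔCt(hypoxia) = 32.310 − 21.280 = 11.030
ΔΔCt = 11.030 − 9.820 = 1.210
Fold change = 2^(−1.210) = 0.4323

0.432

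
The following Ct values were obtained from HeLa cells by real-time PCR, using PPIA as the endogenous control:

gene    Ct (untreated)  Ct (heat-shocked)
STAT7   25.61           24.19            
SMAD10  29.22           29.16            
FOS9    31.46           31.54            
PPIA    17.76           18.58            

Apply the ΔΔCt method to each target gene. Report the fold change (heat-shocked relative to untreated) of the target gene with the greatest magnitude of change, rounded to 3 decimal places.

4.724

STAT7: ΔΔCt = (24.19−18.58) − (25.61−17.76) = 5.61 − 7.85 = -2.24; fold change = 2^2.24 = 4.724
SMAD10: ΔΔCt = (29.16−18.58) − (29.22−17.76) = 10.58 − 11.46 = -0.88; fold change = 2^0.88 = 1.840
FOS9: ΔΔCt = (31.54−18.58) − (31.46−17.76) = 12.96 − 13.70 = -0.74; fold change = 2^0.74 = 1.670
STAT7 has the largest |ΔΔCt| = 2.24.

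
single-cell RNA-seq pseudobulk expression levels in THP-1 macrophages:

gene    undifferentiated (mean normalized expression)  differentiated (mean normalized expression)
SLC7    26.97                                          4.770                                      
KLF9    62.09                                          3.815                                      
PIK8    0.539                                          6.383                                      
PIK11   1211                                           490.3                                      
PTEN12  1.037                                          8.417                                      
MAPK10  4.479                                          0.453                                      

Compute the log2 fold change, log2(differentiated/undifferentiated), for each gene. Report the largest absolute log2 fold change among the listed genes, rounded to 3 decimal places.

log2(4.770/26.97) = -2.499  (SLC7)
log2(3.815/62.09) = -4.025  (KLF9)
log2(6.383/0.539) = 3.566  (PIK8)
log2(490.3/1211) = -1.304  (PIK11)
log2(8.417/1.037) = 3.021  (PTEN12)
log2(0.453/4.479) = -3.306  (MAPK10)
The largest magnitude belongs to KLF9.

4.025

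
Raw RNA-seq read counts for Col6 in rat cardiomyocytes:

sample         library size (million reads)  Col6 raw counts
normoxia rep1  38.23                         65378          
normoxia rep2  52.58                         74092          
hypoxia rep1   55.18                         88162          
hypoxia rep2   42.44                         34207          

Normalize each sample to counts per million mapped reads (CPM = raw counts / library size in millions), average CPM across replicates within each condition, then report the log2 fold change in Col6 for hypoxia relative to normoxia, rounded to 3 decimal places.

-0.376

CPM(normoxia rep1) = 65378 / 38.23 = 1710.1229
CPM(normoxia rep2) = 74092 / 52.58 = 1409.1289
CPM(hypoxia rep1) = 88162 / 55.18 = 1597.7166
CPM(hypoxia rep2) = 34207 / 42.44 = 806.0085
mean CPM(normoxia) = 1559.6259; mean CPM(hypoxia) = 1201.8625
Fold change = 1201.8625 / 1559.6259 = 0.77061
log2(0.77061) = -0.3759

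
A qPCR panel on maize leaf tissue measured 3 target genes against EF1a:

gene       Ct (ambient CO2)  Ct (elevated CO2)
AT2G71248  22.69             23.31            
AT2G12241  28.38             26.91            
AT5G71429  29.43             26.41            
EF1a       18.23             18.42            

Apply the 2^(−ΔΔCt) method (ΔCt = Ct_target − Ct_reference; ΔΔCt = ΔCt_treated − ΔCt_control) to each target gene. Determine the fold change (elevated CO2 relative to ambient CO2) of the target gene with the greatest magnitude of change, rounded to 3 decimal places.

9.254

AT2G71248: ΔΔCt = (23.31−18.42) − (22.69−18.23) = 4.89 − 4.46 = 0.43; fold change = 2^-0.43 = 0.742
AT2G12241: ΔΔCt = (26.91−18.42) − (28.38−18.23) = 8.49 − 10.15 = -1.66; fold change = 2^1.66 = 3.160
AT5G71429: ΔΔCt = (26.41−18.42) − (29.43−18.23) = 7.99 − 11.20 = -3.21; fold change = 2^3.21 = 9.254
AT5G71429 has the largest |ΔΔCt| = 3.21.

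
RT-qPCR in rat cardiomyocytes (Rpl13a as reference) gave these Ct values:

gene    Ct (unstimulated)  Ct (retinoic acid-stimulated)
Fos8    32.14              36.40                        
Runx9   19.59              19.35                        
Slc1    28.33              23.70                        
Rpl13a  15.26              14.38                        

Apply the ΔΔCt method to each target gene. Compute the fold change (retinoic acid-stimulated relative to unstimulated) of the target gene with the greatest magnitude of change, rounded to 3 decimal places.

0.028

Fos8: ΔΔCt = (36.40−14.38) − (32.14−15.26) = 22.02 − 16.88 = 5.14; fold change = 2^-5.14 = 0.028
Runx9: ΔΔCt = (19.35−14.38) − (19.59−15.26) = 4.97 − 4.33 = 0.64; fold change = 2^-0.64 = 0.642
Slc1: ΔΔCt = (23.70−14.38) − (28.33−15.26) = 9.32 − 13.07 = -3.75; fold change = 2^3.75 = 13.454
Fos8 has the largest |ΔΔCt| = 5.14.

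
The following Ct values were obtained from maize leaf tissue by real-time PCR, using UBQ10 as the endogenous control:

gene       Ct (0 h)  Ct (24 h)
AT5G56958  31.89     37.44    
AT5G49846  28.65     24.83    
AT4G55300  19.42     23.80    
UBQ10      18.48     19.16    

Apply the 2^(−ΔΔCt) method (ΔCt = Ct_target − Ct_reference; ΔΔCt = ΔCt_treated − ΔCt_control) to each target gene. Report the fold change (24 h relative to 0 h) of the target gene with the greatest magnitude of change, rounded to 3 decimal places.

0.034

AT5G56958: ΔΔCt = (37.44−19.16) − (31.89−18.48) = 18.28 − 13.41 = 4.87; fold change = 2^-4.87 = 0.034
AT5G49846: ΔΔCt = (24.83−19.16) − (28.65−18.48) = 5.67 − 10.17 = -4.50; fold change = 2^4.50 = 22.627
AT4G55300: ΔΔCt = (23.80−19.16) − (19.42−18.48) = 4.64 − 0.94 = 3.70; fold change = 2^-3.70 = 0.077
AT5G56958 has the largest |ΔΔCt| = 4.87.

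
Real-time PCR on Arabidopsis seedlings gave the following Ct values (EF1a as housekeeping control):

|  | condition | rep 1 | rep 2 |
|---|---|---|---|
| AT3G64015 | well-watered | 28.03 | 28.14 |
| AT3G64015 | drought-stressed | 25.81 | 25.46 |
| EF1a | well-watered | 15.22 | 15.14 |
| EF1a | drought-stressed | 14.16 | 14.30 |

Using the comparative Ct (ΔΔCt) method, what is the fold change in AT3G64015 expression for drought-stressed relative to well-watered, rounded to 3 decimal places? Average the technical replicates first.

2.828

Mean Ct: AT3G64015 well-watered 28.085; AT3G64015 drought-stressed 25.635; EF1a well-watered 15.180; EF1a drought-stressed 14.230
ΔCt(well-watered) = 28.085 − 15.180 = 12.905
ΔCt(drought-stressed) = 25.635 − 14.230 = 11.405
ΔΔCt = 11.405 − 12.905 = -1.500
Fold change = 2^(−(-1.500)) = 2^1.500 = 2.8284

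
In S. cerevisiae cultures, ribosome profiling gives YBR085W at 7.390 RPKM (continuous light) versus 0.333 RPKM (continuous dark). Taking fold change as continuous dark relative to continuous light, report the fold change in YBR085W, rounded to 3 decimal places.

0.045

Fold change = 0.333 / 7.390 = 0.0451
YBR085W is downregulated.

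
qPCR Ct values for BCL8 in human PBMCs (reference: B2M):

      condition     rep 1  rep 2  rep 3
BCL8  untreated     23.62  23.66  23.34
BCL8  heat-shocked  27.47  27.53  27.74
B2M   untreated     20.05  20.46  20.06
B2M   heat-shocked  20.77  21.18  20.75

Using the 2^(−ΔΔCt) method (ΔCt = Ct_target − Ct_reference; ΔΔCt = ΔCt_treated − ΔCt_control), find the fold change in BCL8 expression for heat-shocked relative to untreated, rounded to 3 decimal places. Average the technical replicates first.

0.099

Mean Ct: BCL8 untreated 23.540; BCL8 heat-shocked 27.580; B2M untreated 20.190; B2M heat-shocked 20.900
ΔCt(untreated) = 23.540 − 20.190 = 3.350
ΔCt(heat-shocked) = 27.580 − 20.900 = 6.680
ΔΔCt = 6.680 − 3.350 = 3.330
Fold change = 2^(−3.330) = 0.0994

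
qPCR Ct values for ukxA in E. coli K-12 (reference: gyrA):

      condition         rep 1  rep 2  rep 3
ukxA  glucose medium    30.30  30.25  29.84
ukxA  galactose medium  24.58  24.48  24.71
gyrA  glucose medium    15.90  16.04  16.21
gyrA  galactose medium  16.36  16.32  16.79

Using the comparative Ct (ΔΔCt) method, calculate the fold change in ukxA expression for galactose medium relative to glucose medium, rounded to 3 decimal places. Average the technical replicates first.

Mean Ct: ukxA glucose medium 30.130; ukxA galactose medium 24.590; gyrA glucose medium 16.050; gyrA galactose medium 16.490
ΔCt(glucose medium) = 30.130 − 16.050 = 14.080
ΔCt(galactose medium) = 24.590 − 16.490 = 8.100
ΔΔCt = 8.100 − 14.080 = -5.980
Fold change = 2^(−(-5.980)) = 2^5.980 = 63.1189

63.119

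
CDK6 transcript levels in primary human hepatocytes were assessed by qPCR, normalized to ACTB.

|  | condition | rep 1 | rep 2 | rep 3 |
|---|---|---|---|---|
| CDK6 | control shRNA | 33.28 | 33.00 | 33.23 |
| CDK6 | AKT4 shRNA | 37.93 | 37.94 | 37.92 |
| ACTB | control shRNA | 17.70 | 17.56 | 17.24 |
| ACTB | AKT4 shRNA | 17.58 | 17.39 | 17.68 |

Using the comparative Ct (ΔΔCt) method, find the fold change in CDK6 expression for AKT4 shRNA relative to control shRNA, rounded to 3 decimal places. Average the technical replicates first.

Mean Ct: CDK6 control shRNA 33.170; CDK6 AKT4 shRNA 37.930; ACTB control shRNA 17.500; ACTB AKT4 shRNA 17.550
ΔCt(control shRNA) = 33.170 − 17.500 = 15.670
ΔCt(AKT4 shRNA) = 37.930 − 17.550 = 20.380
ΔΔCt = 20.380 − 15.670 = 4.710
Fold change = 2^(−4.710) = 0.0382

0.038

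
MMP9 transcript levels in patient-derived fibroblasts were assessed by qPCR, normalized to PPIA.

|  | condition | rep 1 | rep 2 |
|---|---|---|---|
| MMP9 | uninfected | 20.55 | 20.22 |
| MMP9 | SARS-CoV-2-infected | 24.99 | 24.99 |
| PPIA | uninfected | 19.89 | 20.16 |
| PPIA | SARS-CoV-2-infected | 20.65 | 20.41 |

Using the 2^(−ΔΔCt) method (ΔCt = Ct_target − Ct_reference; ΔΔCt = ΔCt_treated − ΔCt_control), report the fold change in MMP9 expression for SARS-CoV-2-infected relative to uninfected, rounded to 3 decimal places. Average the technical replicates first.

0.058

Mean Ct: MMP9 uninfected 20.385; MMP9 SARS-CoV-2-infected 24.990; PPIA uninfected 20.025; PPIA SARS-CoV-2-infected 20.530
ΔCt(uninfected) = 20.385 − 20.025 = 0.360
ΔCt(SARS-CoV-2-infected) = 24.990 − 20.530 = 4.460
ΔΔCt = 4.460 − 0.360 = 4.100
Fold change = 2^(−4.100) = 0.0583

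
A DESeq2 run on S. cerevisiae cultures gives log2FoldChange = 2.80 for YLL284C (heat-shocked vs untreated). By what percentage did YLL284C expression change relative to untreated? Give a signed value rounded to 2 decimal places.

596.44%

Fold change = 2^(2.80) = 6.9644
Percent change = (FC − 1) × 100% = (6.9644 − 1) × 100 = 596.44%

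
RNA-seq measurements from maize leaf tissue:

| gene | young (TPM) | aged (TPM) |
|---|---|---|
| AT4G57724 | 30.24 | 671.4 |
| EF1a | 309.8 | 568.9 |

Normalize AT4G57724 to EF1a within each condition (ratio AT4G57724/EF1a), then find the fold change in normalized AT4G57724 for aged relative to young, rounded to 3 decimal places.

AT4G57724/EF1a (young) = 30.24 / 309.8 = 0.097611
AT4G57724/EF1a (aged) = 671.4 / 568.9 = 1.1802
Fold change = 1.1802 / 0.097611 = 12.0905

12.091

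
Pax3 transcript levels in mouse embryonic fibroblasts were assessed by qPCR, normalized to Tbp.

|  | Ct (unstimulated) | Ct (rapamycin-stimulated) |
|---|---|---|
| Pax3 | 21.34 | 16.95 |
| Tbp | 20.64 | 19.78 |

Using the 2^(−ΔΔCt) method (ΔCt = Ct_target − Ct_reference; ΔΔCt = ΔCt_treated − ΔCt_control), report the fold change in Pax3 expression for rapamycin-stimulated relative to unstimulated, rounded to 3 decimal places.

11.551

ΔCt(unstimulated) = 21.340 − 20.640 = 0.700
ΔCt(rapamycin-stimulated) = 16.950 − 19.780 = -2.830
ΔΔCt = -2.830 − 0.700 = -3.530
Fold change = 2^(−(-3.530)) = 2^3.530 = 11.5514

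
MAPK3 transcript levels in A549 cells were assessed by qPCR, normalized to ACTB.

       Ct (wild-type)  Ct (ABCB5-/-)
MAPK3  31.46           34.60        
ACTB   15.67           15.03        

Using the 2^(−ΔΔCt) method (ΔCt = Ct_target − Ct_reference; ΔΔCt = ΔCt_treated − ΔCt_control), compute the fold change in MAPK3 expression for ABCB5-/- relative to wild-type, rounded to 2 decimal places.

0.07

ΔCt(wild-type) = 31.460 − 15.670 = 15.790
ΔCt(ABCB5-/-) = 34.600 − 15.030 = 19.570
ΔΔCt = 19.570 − 15.790 = 3.780
Fold change = 2^(−3.780) = 0.073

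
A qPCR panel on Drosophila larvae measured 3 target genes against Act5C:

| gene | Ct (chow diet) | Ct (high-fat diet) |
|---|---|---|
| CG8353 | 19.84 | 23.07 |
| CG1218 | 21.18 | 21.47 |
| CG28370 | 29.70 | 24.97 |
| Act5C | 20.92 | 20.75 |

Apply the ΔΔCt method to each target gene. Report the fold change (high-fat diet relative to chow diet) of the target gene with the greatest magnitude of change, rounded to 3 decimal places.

CG8353: ΔΔCt = (23.07−20.75) − (19.84−20.92) = 2.32 − (-1.08) = 3.40; fold change = 2^-3.40 = 0.095
CG1218: ΔΔCt = (21.47−20.75) − (21.18−20.92) = 0.72 − 0.26 = 0.46; fold change = 2^-0.46 = 0.727
CG28370: ΔΔCt = (24.97−20.75) − (29.70−20.92) = 4.22 − 8.78 = -4.56; fold change = 2^4.56 = 23.588
CG28370 has the largest |ΔΔCt| = 4.56.

23.588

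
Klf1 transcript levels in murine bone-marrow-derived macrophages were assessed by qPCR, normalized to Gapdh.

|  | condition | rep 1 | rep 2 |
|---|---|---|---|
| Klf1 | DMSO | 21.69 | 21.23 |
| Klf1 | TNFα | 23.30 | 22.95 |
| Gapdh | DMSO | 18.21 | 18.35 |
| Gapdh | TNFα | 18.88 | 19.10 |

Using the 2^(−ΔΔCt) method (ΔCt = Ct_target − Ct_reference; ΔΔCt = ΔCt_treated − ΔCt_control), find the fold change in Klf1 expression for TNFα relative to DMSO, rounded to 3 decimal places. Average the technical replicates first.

0.516

Mean Ct: Klf1 DMSO 21.460; Klf1 TNFα 23.125; Gapdh DMSO 18.280; Gapdh TNFα 18.990
ΔCt(DMSO) = 21.460 − 18.280 = 3.180
ΔCt(TNFα) = 23.125 − 18.990 = 4.135
ΔΔCt = 4.135 − 3.180 = 0.955
Fold change = 2^(−0.955) = 0.5158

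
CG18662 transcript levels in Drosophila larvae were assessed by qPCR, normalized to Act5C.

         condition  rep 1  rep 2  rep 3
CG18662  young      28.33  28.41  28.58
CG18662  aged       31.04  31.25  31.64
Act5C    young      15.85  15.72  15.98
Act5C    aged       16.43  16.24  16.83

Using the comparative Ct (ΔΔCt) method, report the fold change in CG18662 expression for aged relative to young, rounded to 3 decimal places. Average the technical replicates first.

Mean Ct: CG18662 young 28.440; CG18662 aged 31.310; Act5C young 15.850; Act5C aged 16.500
ΔCt(young) = 28.440 − 15.850 = 12.590
ΔCt(aged) = 31.310 − 16.500 = 14.810
ΔΔCt = 14.810 − 12.590 = 2.220
Fold change = 2^(−2.220) = 0.2146

0.215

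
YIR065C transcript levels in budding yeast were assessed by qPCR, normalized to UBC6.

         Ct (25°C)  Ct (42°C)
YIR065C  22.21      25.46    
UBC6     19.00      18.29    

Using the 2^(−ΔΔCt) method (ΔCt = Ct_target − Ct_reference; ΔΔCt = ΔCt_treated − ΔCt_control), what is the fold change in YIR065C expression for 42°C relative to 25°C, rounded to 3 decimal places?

0.064

ΔCt(25°C) = 22.210 − 19.000 = 3.210
ΔCt(42°C) = 25.460 − 18.290 = 7.170
ΔΔCt = 7.170 − 3.210 = 3.960
Fold change = 2^(−3.960) = 0.0643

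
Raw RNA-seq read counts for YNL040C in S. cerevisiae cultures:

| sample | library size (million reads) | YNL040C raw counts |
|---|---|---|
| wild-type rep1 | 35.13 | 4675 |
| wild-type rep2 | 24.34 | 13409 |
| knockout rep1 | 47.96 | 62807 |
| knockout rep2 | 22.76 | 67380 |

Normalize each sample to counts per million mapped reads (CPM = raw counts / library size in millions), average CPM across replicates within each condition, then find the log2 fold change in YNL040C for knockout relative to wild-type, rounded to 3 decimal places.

2.642

CPM(wild-type rep1) = 4675 / 35.13 = 133.0771
CPM(wild-type rep2) = 13409 / 24.34 = 550.9039
CPM(knockout rep1) = 62807 / 47.96 = 1309.5705
CPM(knockout rep2) = 67380 / 22.76 = 2960.4569
mean CPM(wild-type) = 341.9905; mean CPM(knockout) = 2135.0137
Fold change = 2135.0137 / 341.9905 = 6.24290
log2(6.24290) = 2.6422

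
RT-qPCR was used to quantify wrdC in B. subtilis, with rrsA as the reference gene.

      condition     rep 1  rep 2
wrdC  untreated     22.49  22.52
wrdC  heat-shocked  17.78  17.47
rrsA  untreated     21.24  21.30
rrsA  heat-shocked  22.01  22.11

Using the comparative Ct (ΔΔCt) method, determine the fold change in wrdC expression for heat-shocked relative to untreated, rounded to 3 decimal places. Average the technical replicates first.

50.914

Mean Ct: wrdC untreated 22.505; wrdC heat-shocked 17.625; rrsA untreated 21.270; rrsA heat-shocked 22.060
ΔCt(untreated) = 22.505 − 21.270 = 1.235
ΔCt(heat-shocked) = 17.625 − 22.060 = -4.435
ΔΔCt = -4.435 − 1.235 = -5.670
Fold change = 2^(−(-5.670)) = 2^5.670 = 50.9143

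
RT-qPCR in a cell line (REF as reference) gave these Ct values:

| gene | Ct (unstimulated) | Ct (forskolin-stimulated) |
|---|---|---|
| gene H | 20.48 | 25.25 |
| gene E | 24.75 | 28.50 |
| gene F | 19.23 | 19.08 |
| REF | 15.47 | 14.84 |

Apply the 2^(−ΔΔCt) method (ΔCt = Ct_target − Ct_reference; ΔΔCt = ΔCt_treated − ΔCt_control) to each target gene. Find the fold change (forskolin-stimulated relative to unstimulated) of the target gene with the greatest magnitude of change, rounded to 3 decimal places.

gene H: ΔΔCt = (25.25−14.84) − (20.48−15.47) = 10.41 − 5.01 = 5.40; fold change = 2^-5.40 = 0.024
gene E: ΔΔCt = (28.50−14.84) − (24.75−15.47) = 13.66 − 9.28 = 4.38; fold change = 2^-4.38 = 0.048
gene F: ΔΔCt = (19.08−14.84) − (19.23−15.47) = 4.24 − 3.76 = 0.48; fold change = 2^-0.48 = 0.717
gene H has the largest |ΔΔCt| = 5.40.

0.024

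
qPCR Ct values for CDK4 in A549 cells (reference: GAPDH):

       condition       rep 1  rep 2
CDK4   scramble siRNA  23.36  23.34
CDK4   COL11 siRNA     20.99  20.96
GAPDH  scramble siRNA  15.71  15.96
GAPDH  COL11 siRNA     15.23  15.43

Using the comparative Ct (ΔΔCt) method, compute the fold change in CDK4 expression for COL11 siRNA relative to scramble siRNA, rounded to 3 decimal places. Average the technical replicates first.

Mean Ct: CDK4 scramble siRNA 23.350; CDK4 COL11 siRNA 20.975; GAPDH scramble siRNA 15.835; GAPDH COL11 siRNA 15.330
ΔCt(scramble siRNA) = 23.350 − 15.835 = 7.515
ΔCt(COL11 siRNA) = 20.975 − 15.330 = 5.645
ΔΔCt = 5.645 − 7.515 = -1.870
Fold change = 2^(−(-1.870)) = 2^1.870 = 3.6553

3.655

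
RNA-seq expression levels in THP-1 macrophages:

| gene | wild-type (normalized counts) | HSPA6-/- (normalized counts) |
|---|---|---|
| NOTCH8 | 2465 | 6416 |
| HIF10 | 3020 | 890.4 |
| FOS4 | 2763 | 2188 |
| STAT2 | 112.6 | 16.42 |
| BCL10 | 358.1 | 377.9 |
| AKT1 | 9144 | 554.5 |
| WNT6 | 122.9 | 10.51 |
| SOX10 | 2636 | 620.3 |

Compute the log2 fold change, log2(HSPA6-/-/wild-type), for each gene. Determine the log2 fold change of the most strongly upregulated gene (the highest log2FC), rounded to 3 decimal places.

1.380

log2(6416/2465) = 1.380  (NOTCH8)
log2(890.4/3020) = -1.762  (HIF10)
log2(2188/2763) = -0.337  (FOS4)
log2(16.42/112.6) = -2.778  (STAT2)
log2(377.9/358.1) = 0.078  (BCL10)
log2(554.5/9144) = -4.044  (AKT1)
log2(10.51/122.9) = -3.548  (WNT6)
log2(620.3/2636) = -2.087  (SOX10)
NOTCH8 is most strongly upregulated.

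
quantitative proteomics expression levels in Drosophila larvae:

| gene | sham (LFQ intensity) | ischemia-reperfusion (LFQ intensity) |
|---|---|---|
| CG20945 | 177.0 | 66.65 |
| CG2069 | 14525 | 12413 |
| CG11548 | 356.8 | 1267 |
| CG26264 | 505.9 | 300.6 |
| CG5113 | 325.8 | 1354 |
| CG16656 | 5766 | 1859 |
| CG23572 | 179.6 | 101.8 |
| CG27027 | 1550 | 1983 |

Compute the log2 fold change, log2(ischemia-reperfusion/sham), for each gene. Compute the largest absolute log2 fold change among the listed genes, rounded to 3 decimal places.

2.055

log2(66.65/177.0) = -1.409  (CG20945)
log2(12413/14525) = -0.227  (CG2069)
log2(1267/356.8) = 1.828  (CG11548)
log2(300.6/505.9) = -0.751  (CG26264)
log2(1354/325.8) = 2.055  (CG5113)
log2(1859/5766) = -1.633  (CG16656)
log2(101.8/179.6) = -0.819  (CG23572)
log2(1983/1550) = 0.355  (CG27027)
The largest magnitude belongs to CG5113.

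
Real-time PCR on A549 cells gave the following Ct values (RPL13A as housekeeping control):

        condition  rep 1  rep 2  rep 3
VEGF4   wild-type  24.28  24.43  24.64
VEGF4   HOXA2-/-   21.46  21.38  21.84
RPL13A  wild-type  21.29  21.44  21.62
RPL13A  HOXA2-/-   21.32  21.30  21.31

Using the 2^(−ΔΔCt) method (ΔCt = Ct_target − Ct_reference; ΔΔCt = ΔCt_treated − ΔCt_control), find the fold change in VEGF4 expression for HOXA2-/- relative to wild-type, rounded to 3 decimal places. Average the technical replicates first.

Mean Ct: VEGF4 wild-type 24.450; VEGF4 HOXA2-/- 21.560; RPL13A wild-type 21.450; RPL13A HOXA2-/- 21.310
ΔCt(wild-type) = 24.450 − 21.450 = 3.000
ΔCt(HOXA2-/-) = 21.560 − 21.310 = 0.250
ΔΔCt = 0.250 − 3.000 = -2.750
Fold change = 2^(−(-2.750)) = 2^2.750 = 6.7272

6.727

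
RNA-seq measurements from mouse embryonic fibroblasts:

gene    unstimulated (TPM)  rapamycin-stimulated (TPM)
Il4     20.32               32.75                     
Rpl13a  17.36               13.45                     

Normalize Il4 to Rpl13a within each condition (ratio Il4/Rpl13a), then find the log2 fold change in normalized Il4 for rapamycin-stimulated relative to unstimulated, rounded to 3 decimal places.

1.057

Il4/Rpl13a (unstimulated) = 20.32 / 17.36 = 1.1705
Il4/Rpl13a (rapamycin-stimulated) = 32.75 / 13.45 = 2.4349
Fold change = 2.4349 / 1.1705 = 2.0802
log2(2.0802) = 1.0568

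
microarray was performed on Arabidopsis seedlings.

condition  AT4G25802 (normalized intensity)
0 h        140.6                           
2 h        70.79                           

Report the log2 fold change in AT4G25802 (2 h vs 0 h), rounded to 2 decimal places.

-0.99

Fold change = 70.79 / 140.6 = 0.5035
log2(0.5035) = -0.990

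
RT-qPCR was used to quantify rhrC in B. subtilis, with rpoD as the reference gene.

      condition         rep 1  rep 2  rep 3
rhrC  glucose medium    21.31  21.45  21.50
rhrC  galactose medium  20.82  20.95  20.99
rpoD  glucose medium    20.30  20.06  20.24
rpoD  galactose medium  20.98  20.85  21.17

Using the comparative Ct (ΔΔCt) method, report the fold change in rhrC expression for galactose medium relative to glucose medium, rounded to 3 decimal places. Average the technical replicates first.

Mean Ct: rhrC glucose medium 21.420; rhrC galactose medium 20.920; rpoD glucose medium 20.200; rpoD galactose medium 21.000
ΔCt(glucose medium) = 21.420 − 20.200 = 1.220
ΔCt(galactose medium) = 20.920 − 21.000 = -0.080
ΔΔCt = -0.080 − 1.220 = -1.300
Fold change = 2^(−(-1.300)) = 2^1.300 = 2.4623

2.462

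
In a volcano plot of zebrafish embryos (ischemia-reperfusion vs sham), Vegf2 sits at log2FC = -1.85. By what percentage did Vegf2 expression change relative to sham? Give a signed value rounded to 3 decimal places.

Fold change = 2^(-1.85) = 0.2774
Percent change = (FC − 1) × 100% = (0.2774 − 1) × 100 = -72.261%

-72.261%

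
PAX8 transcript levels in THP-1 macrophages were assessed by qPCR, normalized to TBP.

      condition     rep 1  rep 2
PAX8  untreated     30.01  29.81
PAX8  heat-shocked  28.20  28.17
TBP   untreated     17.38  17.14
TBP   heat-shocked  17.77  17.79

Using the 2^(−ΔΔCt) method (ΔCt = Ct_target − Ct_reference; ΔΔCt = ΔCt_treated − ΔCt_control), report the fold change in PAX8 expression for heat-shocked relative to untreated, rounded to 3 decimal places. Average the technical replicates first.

4.740

Mean Ct: PAX8 untreated 29.910; PAX8 heat-shocked 28.185; TBP untreated 17.260; TBP heat-shocked 17.780
ΔCt(untreated) = 29.910 − 17.260 = 12.650
ΔCt(heat-shocked) = 28.185 − 17.780 = 10.405
ΔΔCt = 10.405 − 12.650 = -2.245
Fold change = 2^(−(-2.245)) = 2^2.245 = 4.7404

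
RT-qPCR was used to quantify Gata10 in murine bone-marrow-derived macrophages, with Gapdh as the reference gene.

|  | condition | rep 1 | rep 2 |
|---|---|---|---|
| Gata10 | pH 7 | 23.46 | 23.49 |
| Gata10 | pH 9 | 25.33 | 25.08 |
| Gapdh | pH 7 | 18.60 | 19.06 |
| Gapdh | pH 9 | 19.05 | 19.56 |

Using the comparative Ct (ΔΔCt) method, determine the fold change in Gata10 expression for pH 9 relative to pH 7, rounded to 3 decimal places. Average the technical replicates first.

Mean Ct: Gata10 pH 7 23.475; Gata10 pH 9 25.205; Gapdh pH 7 18.830; Gapdh pH 9 19.305
ΔCt(pH 7) = 23.475 − 18.830 = 4.645
ΔCt(pH 9) = 25.205 − 19.305 = 5.900
ΔΔCt = 5.900 − 4.645 = 1.255
Fold change = 2^(−1.255) = 0.4190

0.419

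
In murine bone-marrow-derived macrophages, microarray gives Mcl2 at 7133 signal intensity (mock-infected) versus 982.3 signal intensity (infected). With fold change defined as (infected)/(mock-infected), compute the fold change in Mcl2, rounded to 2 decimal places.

0.14

Fold change = 982.3 / 7133 = 0.138
Mcl2 is downregulated.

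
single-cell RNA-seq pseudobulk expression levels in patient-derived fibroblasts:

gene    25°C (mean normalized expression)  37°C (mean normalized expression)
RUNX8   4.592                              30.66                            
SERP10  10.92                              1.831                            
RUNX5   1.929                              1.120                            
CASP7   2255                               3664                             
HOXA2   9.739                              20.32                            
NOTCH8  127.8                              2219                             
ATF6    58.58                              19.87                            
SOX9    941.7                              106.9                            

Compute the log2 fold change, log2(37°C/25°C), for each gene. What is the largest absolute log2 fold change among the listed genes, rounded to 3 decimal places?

4.118

log2(30.66/4.592) = 2.739  (RUNX8)
log2(1.831/10.92) = -2.576  (SERP10)
log2(1.120/1.929) = -0.784  (RUNX5)
log2(3664/2255) = 0.700  (CASP7)
log2(20.32/9.739) = 1.061  (HOXA2)
log2(2219/127.8) = 4.118  (NOTCH8)
log2(19.87/58.58) = -1.560  (ATF6)
log2(106.9/941.7) = -3.139  (SOX9)
The largest magnitude belongs to NOTCH8.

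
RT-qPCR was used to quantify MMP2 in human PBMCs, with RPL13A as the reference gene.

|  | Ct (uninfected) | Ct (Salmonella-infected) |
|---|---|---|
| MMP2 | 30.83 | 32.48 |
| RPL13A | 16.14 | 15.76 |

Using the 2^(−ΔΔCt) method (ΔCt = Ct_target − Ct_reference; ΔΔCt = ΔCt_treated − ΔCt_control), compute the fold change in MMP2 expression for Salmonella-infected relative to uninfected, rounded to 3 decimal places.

ΔCt(uninfected) = 30.830 − 16.140 = 14.690
ΔCt(Salmonella-infected) = 32.480 − 15.760 = 16.720
ΔΔCt = 16.720 − 14.690 = 2.030
Fold change = 2^(−2.030) = 0.2449

0.245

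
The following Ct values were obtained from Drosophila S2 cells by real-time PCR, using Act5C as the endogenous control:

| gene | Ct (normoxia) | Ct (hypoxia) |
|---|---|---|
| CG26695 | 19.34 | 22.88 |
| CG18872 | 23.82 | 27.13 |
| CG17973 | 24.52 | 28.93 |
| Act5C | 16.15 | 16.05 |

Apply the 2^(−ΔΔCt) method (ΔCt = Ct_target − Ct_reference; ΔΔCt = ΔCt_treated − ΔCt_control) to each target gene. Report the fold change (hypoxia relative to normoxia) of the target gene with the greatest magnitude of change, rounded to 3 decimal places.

CG26695: ΔΔCt = (22.88−16.05) − (19.34−16.15) = 6.83 − 3.19 = 3.64; fold change = 2^-3.64 = 0.080
CG18872: ΔΔCt = (27.13−16.05) − (23.82−16.15) = 11.08 − 7.67 = 3.41; fold change = 2^-3.41 = 0.094
CG17973: ΔΔCt = (28.93−16.05) − (24.52−16.15) = 12.88 − 8.37 = 4.51; fold change = 2^-4.51 = 0.044
CG17973 has the largest |ΔΔCt| = 4.51.

0.044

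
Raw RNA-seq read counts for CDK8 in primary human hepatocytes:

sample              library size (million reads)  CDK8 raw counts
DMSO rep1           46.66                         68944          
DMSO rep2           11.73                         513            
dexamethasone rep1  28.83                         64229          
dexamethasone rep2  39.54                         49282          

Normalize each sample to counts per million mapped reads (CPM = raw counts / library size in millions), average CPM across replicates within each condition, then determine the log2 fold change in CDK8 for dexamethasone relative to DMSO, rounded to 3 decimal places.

CPM(DMSO rep1) = 68944 / 46.66 = 1477.5825
CPM(DMSO rep2) = 513 / 11.73 = 43.7340
CPM(dexamethasone rep1) = 64229 / 28.83 = 2227.8529
CPM(dexamethasone rep2) = 49282 / 39.54 = 1246.3834
mean CPM(DMSO) = 760.6583; mean CPM(dexamethasone) = 1737.1182
Fold change = 1737.1182 / 760.6583 = 2.28370
log2(2.28370) = 1.1914

1.191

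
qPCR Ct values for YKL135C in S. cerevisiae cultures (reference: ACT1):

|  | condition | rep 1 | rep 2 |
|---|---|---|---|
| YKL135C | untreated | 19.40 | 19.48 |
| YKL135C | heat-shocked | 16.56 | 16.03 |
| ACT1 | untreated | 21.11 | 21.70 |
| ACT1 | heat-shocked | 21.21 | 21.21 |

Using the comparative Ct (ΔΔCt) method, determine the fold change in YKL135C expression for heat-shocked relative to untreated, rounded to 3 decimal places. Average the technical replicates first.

Mean Ct: YKL135C untreated 19.440; YKL135C heat-shocked 16.295; ACT1 untreated 21.405; ACT1 heat-shocked 21.210
ΔCt(untreated) = 19.440 − 21.405 = -1.965
ΔCt(heat-shocked) = 16.295 − 21.210 = -4.915
ΔΔCt = -4.915 − (-1.965) = -2.950
Fold change = 2^(−(-2.950)) = 2^2.950 = 7.7275

7.727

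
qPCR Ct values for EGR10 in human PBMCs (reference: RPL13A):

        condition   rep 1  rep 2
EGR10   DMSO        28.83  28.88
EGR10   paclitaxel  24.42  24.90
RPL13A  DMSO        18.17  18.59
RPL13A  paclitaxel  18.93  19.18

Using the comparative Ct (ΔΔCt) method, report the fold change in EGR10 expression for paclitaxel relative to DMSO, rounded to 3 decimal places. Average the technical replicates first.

Mean Ct: EGR10 DMSO 28.855; EGR10 paclitaxel 24.660; RPL13A DMSO 18.380; RPL13A paclitaxel 19.055
ΔCt(DMSO) = 28.855 − 18.380 = 10.475
ΔCt(paclitaxel) = 24.660 − 19.055 = 5.605
ΔΔCt = 5.605 − 10.475 = -4.870
Fold change = 2^(−(-4.870)) = 2^4.870 = 29.2426

29.243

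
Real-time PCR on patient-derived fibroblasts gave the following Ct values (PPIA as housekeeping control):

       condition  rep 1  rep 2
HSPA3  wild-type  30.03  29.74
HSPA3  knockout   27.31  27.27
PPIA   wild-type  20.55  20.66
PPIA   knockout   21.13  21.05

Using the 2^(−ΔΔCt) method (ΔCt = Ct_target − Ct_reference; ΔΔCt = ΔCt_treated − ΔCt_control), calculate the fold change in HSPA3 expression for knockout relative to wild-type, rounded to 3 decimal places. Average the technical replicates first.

8.456

Mean Ct: HSPA3 wild-type 29.885; HSPA3 knockout 27.290; PPIA wild-type 20.605; PPIA knockout 21.090
ΔCt(wild-type) = 29.885 − 20.605 = 9.280
ΔCt(knockout) = 27.290 − 21.090 = 6.200
ΔΔCt = 6.200 − 9.280 = -3.080
Fold change = 2^(−(-3.080)) = 2^3.080 = 8.4561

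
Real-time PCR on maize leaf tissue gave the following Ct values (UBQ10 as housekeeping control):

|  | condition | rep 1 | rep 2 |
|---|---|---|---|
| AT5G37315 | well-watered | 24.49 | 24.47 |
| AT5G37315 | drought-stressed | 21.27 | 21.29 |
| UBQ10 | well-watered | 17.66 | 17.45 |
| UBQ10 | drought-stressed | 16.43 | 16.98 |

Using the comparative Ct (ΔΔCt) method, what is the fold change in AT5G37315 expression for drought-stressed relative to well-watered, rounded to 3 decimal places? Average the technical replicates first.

5.098

Mean Ct: AT5G37315 well-watered 24.480; AT5G37315 drought-stressed 21.280; UBQ10 well-watered 17.555; UBQ10 drought-stressed 16.705
ΔCt(well-watered) = 24.480 − 17.555 = 6.925
ΔCt(drought-stressed) = 21.280 − 16.705 = 4.575
ΔΔCt = 4.575 − 6.925 = -2.350
Fold change = 2^(−(-2.350)) = 2^2.350 = 5.0982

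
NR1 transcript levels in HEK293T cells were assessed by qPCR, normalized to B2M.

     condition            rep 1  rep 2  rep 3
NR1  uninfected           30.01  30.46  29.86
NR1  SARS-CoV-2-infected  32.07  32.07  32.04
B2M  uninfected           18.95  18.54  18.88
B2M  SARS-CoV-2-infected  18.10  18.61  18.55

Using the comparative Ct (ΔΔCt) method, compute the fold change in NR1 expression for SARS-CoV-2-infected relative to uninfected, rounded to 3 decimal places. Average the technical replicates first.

0.200

Mean Ct: NR1 uninfected 30.110; NR1 SARS-CoV-2-infected 32.060; B2M uninfected 18.790; B2M SARS-CoV-2-infected 18.420
ΔCt(uninfected) = 30.110 − 18.790 = 11.320
ΔCt(SARS-CoV-2-infected) = 32.060 − 18.420 = 13.640
ΔΔCt = 13.640 − 11.320 = 2.320
Fold change = 2^(−2.320) = 0.2003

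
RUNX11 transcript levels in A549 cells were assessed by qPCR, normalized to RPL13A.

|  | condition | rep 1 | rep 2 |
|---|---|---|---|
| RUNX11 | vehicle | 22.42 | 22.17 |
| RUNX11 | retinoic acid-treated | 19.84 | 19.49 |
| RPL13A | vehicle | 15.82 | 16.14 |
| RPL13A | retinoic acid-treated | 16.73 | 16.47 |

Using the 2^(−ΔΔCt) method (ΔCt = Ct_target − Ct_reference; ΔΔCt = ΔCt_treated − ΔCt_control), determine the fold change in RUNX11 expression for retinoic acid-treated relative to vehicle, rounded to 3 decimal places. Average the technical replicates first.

Mean Ct: RUNX11 vehicle 22.295; RUNX11 retinoic acid-treated 19.665; RPL13A vehicle 15.980; RPL13A retinoic acid-treated 16.600
ΔCt(vehicle) = 22.295 − 15.980 = 6.315
ΔCt(retinoic acid-treated) = 19.665 − 16.600 = 3.065
ΔΔCt = 3.065 − 6.315 = -3.250
Fold change = 2^(−(-3.250)) = 2^3.250 = 9.5137

9.514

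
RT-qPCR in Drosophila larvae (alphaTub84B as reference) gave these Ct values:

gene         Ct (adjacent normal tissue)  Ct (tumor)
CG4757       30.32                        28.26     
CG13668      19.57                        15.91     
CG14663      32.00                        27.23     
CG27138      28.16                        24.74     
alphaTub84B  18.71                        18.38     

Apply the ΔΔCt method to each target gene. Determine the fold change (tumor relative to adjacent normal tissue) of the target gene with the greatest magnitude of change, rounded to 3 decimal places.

21.706

CG4757: ΔΔCt = (28.26−18.38) − (30.32−18.71) = 9.88 − 11.61 = -1.73; fold change = 2^1.73 = 3.317
CG13668: ΔΔCt = (15.91−18.38) − (19.57−18.71) = -2.47 − 0.86 = -3.33; fold change = 2^3.33 = 10.056
CG14663: ΔΔCt = (27.23−18.38) − (32.00−18.71) = 8.85 − 13.29 = -4.44; fold change = 2^4.44 = 21.706
CG27138: ΔΔCt = (24.74−18.38) − (28.16−18.71) = 6.36 − 9.45 = -3.09; fold change = 2^3.09 = 8.515
CG14663 has the largest |ΔΔCt| = 4.44.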